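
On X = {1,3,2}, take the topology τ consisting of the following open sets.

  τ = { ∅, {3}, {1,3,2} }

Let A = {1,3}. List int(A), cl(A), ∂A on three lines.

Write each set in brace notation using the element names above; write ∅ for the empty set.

int(A) = {3}
cl(A)  = {1,3,2}
∂A     = {1,2}

interior: largest open inside A is {3} (from ∅, {3})
cl via duality: int({2}) = ∅, so X∖∅ = {1,3,2}
cl∖int = {1,2}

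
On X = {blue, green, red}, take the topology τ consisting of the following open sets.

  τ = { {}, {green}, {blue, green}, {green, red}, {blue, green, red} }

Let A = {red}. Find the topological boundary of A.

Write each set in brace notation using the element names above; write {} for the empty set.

interior: largest open inside A is {} (from {})
cl via duality: int({blue, green}) = {blue, green}, so X∖{blue, green} = {red}
cl∖int = {red}

{red}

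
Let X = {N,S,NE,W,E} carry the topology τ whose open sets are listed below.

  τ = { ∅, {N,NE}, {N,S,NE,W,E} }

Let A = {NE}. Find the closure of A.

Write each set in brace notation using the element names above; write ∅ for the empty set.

complement {N,S,W,E}; its interior ∅; cl(A) = X∖∅ = {N,S,NE,W,E}

{N,S,NE,W,E}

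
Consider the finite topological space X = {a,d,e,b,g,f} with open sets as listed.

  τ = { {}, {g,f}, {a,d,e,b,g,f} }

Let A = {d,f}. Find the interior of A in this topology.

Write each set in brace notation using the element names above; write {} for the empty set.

opens ⊆ A: {}; union → int = {}

{}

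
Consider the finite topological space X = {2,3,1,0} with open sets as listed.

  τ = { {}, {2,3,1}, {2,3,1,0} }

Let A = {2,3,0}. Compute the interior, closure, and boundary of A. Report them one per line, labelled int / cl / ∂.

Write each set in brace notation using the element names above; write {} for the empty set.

open subsets of A: {}; so int(A) = {}
closure: X∖int(X∖A) = X∖{} = {2,3,1,0}
∂A = {2,3,1,0} minus {} = {2,3,1,0}

int(A) = {}
cl(A)  = {2,3,1,0}
∂A     = {2,3,1,0}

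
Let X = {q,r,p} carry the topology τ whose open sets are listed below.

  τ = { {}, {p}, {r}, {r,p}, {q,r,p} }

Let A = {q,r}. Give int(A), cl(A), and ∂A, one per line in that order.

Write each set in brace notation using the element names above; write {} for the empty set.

interior: largest open inside A is {r} (from {}, {r})
cl via duality: int({p}) = {p}, so X∖{p} = {q,r}
cl∖int = {q}

int(A) = {r}
cl(A)  = {q,r}
∂A     = {q}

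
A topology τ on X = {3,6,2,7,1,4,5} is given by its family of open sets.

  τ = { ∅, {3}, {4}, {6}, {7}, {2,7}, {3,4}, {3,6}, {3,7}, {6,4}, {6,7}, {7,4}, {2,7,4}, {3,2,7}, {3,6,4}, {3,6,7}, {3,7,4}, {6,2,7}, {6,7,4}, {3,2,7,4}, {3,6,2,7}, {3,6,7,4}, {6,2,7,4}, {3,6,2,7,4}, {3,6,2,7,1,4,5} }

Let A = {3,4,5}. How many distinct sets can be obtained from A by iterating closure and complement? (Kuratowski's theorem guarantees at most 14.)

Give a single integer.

6

cl via duality: int({6,2,7,1}) = {6,2,7}, so X∖{6,2,7} = {3,1,4,5}
Write k for closure, c for complement:
  1. A     = {3,4,5}
  2. kA    = {3,1,4,5}
  3. cA    = {6,2,7,1}
  4. ckA   = {6,2,7}
  5. kcA   = {6,2,7,1,5}
  6. ckcA  = {3,4}
applying k or c yields no new set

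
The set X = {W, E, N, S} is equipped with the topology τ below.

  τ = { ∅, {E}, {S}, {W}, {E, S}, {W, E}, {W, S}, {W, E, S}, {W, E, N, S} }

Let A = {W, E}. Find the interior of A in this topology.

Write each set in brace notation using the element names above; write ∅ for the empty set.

{W, E}

U open, U⊆A: ∅, {E}, {W}, {W, E}. int(A) = ⋃ = {W, E}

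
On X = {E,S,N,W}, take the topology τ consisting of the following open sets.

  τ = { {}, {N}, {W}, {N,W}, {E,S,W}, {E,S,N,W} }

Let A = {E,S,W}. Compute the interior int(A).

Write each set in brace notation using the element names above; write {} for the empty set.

{E,S,W}

U open, U⊆A: {}, {W}, {E,S,W}. int(A) = ⋃ = {E,S,W}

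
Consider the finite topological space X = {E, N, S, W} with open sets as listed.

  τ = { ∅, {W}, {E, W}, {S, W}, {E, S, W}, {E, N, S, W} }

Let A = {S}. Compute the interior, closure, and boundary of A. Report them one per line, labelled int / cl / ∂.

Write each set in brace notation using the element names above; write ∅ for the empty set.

open subsets of A: ∅; so int(A) = ∅
closure: X∖int(X∖A) = X∖{E, W} = {N, S}
∂A = {N, S} minus ∅ = {N, S}

int(A) = ∅
cl(A)  = {N, S}
∂A     = {N, S}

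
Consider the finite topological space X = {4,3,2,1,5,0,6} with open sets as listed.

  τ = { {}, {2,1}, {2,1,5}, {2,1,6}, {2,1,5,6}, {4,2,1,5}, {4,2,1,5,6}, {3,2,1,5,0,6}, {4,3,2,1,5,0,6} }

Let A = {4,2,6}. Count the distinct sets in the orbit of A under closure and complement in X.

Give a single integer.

4

cl via duality: int({3,1,5,0}) = {}, so X∖{} = {4,3,2,1,5,0,6}
Write k for closure, c for complement:
  1. A     = {4,2,6}
  2. kA    = {4,3,2,1,5,0,6}
  3. cA    = {3,1,5,0}
  4. ckA   = {}
applying k or c yields no new set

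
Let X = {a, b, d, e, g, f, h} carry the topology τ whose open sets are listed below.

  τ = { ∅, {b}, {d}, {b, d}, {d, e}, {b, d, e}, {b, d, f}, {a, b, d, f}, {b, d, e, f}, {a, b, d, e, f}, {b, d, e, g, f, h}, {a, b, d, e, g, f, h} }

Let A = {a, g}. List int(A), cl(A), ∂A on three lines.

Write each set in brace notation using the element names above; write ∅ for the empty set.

open subsets of A: ∅; so int(A) = ∅
closure: X∖int(X∖A) = X∖{b, d, e, f} = {a, g, h}
∂A = {a, g, h} minus ∅ = {a, g, h}

int(A) = ∅
cl(A)  = {a, g, h}
∂A     = {a, g, h}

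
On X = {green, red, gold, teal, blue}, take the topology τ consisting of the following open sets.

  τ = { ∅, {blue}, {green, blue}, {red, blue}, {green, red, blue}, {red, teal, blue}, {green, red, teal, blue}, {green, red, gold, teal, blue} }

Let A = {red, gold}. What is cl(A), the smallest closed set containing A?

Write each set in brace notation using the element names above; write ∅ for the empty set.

complement {green, teal, blue}; its interior {green, blue}; cl(A) = X∖{green, blue} = {red, gold, teal}

{red, gold, teal}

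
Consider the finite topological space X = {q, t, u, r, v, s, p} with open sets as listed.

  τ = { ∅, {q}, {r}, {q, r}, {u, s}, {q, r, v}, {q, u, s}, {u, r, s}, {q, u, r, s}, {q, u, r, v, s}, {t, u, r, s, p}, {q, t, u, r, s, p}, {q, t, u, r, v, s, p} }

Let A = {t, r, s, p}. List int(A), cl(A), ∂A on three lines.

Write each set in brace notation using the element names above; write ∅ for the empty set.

int(A) = {r}
cl(A)  = {t, u, r, v, s, p}
∂A     = {t, u, v, s, p}

open subsets of A: ∅, {r}; so int(A) = {r}
closure: X∖int(X∖A) = X∖{q} = {t, u, r, v, s, p}
∂A = {t, u, r, v, s, p} minus {r} = {t, u, v, s, p}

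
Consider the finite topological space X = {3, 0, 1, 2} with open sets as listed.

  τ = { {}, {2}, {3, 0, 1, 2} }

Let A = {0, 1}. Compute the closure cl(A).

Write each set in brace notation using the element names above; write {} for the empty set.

{3, 0, 1}

complement {3, 2}; its interior {2}; cl(A) = X∖{2} = {3, 0, 1}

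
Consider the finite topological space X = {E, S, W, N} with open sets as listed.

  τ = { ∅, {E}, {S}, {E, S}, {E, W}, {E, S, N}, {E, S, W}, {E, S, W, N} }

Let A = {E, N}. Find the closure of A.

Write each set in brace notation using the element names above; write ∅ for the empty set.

complement {S, W}; its interior {S}; cl(A) = X∖{S} = {E, W, N}

{E, W, N}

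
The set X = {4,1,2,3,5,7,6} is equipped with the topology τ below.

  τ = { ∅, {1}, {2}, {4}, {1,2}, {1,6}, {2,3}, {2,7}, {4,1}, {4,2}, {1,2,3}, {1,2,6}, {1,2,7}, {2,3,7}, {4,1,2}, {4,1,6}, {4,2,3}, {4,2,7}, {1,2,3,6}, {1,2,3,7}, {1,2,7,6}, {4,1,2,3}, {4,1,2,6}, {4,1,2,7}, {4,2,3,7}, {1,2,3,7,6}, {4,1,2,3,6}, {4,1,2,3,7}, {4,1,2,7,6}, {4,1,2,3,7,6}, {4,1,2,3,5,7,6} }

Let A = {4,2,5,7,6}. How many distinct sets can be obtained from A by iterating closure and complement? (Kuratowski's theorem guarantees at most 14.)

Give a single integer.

10

complement {1,3}; its interior {1}; cl(A) = X∖{1} = {4,2,3,5,7,6}
With k = closure, c = complement:
  1. A     = {4,2,5,7,6}
  2. kA    = {4,2,3,5,7,6}
  3. cA    = {1,3}
  4. ckA   = {1}
  5. kcA   = {1,3,5,6}
  6. kckA  = {1,5,6}
  7. ckcA  = {4,2,7}
  8. ckckA = {4,2,3,7}
  9. kckcA = {4,2,3,5,7}
  10. ckckcA = {1,6}
k, c of each give nothing new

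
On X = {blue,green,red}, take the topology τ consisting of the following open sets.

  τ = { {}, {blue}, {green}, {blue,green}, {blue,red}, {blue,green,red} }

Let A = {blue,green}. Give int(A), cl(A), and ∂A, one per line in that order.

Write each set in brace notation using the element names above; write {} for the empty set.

int(A) = {blue,green}
cl(A)  = {blue,green,red}
∂A     = {red}

interior: largest open inside A is {blue,green} (from {}, {blue}, {green}, {blue,green})
cl via duality: int({red}) = {}, so X∖{} = {blue,green,red}
cl∖int = {red}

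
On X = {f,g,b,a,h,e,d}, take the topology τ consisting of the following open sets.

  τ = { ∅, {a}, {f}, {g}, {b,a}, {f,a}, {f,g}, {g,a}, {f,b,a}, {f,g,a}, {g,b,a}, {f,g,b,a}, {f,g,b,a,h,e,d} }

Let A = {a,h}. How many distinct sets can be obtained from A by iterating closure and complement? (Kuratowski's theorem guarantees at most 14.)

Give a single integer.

8

closure: X∖int(X∖A) = X∖{f,g} = {b,a,h,e,d}
Let k=closure and c=complement:
  1. A     = {a,h}
  2. kA    = {b,a,h,e,d}
  3. cA    = {f,g,b,e,d}
  4. ckA   = {f,g}
  5. kcA   = {f,g,b,h,e,d}
  6. kckA  = {f,g,h,e,d}
  7. ckcA  = {a}
  8. ckckA = {b,a}
— saturated at 8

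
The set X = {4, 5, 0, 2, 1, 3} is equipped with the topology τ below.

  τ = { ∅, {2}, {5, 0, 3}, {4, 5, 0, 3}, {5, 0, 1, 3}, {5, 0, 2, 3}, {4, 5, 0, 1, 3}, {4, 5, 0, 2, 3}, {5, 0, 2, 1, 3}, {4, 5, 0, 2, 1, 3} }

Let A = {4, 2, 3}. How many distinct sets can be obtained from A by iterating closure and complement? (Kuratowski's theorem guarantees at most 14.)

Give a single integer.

6

X∖A={5, 0, 1}, int(X∖A)=∅, hence cl(A)={4, 5, 0, 2, 1, 3}
Orbit (k=closure, c=complement):
  1. A     = {4, 2, 3}
  2. kA    = {4, 5, 0, 2, 1, 3}
  3. cA    = {5, 0, 1}
  4. ckA   = ∅
  5. kcA   = {4, 5, 0, 1, 3}
  6. ckcA  = {2}
(closed under both — stop)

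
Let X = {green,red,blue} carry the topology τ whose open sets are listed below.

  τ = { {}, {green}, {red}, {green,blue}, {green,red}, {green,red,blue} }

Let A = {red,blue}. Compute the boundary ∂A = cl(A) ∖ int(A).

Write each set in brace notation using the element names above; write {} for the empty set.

{blue}

open subsets of A: {}, {red}; so int(A) = {red}
closure: X∖int(X∖A) = X∖{green} = {red,blue}
∂A = {red,blue} minus {red} = {blue}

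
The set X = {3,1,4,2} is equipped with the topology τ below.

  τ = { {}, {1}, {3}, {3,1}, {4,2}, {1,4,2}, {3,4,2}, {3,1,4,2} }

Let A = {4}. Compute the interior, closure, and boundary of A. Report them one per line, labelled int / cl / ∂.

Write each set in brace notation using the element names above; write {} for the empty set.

interior: largest open inside A is {} (from {})
cl via duality: int({3,1,2}) = {3,1}, so X∖{3,1} = {4,2}
cl∖int = {4,2}

int(A) = {}
cl(A)  = {4,2}
∂A     = {4,2}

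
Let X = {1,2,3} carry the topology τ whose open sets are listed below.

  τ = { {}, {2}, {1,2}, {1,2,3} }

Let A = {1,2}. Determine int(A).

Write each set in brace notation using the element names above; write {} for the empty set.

opens ⊆ A: {}, {2}, {1,2}; union → int = {1,2}

{1,2}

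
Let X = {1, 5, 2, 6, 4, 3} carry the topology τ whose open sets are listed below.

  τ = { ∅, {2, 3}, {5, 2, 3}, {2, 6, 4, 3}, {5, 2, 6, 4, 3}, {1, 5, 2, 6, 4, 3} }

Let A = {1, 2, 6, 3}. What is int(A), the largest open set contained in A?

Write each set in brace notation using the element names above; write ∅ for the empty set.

{2, 3}

open subsets of A: ∅, {2, 3}; so int(A) = {2, 3}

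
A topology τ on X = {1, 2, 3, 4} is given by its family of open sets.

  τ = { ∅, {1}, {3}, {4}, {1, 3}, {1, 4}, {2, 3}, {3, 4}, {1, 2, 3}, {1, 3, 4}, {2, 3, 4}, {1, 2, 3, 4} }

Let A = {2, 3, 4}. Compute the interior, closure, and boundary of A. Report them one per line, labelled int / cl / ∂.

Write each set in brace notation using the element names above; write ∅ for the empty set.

interior: largest open inside A is {2, 3, 4} (from ∅, {4}, {3}, {3, 4}, {2, 3}, {2, 3, 4})
cl via duality: int({1}) = {1}, so X∖{1} = {2, 3, 4}
cl∖int = ∅

int(A) = {2, 3, 4}
cl(A)  = {2, 3, 4}
∂A     = ∅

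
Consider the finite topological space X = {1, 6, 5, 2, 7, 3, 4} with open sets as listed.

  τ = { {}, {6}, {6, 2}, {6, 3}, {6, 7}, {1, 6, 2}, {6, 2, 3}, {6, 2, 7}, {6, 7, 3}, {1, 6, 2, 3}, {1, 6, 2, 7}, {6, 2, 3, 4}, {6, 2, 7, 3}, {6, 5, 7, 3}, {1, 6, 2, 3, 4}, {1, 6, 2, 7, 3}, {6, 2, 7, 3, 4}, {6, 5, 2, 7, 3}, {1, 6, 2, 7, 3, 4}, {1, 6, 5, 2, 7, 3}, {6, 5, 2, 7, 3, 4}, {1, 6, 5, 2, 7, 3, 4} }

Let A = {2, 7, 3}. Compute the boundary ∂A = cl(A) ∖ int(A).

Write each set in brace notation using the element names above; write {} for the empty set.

opens ⊆ A: {}; union → int = {}
complement {1, 6, 5, 4}; its interior {6}; cl(A) = X∖{6} = {1, 5, 2, 7, 3, 4}
boundary = {1, 5, 2, 7, 3, 4} ∖ {} = {1, 5, 2, 7, 3, 4}

{1, 5, 2, 7, 3, 4}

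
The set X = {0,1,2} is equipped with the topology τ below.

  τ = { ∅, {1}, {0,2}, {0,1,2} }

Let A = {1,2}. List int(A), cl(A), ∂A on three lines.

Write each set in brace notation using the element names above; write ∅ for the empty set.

open subsets of A: ∅, {1}; so int(A) = {1}
closure: X∖int(X∖A) = X∖∅ = {0,1,2}
∂A = {0,1,2} minus {1} = {0,2}

int(A) = {1}
cl(A)  = {0,1,2}
∂A     = {0,2}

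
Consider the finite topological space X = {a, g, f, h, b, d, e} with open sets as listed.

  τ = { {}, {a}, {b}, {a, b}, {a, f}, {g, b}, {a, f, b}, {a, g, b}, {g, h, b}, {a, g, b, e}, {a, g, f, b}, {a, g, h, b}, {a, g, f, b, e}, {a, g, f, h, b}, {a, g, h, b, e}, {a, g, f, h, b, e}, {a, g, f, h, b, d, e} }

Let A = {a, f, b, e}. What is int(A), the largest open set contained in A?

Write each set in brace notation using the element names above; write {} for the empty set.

open subsets of A: {}, {b}, {a}, {a, f}, {a, b}, {a, f, b}; so int(A) = {a, f, b}

{a, f, b}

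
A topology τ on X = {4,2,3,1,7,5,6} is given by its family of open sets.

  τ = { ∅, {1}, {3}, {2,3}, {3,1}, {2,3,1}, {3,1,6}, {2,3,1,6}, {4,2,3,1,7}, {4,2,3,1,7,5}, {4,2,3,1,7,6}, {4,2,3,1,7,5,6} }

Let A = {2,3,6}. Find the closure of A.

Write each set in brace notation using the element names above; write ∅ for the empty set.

{4,2,3,7,5,6}

cl via duality: int({4,1,7,5}) = {1}, so X∖{1} = {4,2,3,7,5,6}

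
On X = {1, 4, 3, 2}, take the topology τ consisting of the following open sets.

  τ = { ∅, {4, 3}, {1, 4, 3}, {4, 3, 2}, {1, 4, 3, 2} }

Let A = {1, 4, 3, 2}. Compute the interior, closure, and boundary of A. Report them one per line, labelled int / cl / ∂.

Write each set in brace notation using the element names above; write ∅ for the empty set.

int(A) = {1, 4, 3, 2}
cl(A)  = {1, 4, 3, 2}
∂A     = ∅

opens ⊆ A: ∅, {4, 3}, {1, 4, 3}, {4, 3, 2}, {1, 4, 3, 2}; union → int = {1, 4, 3, 2}
complement ∅; its interior ∅; cl(A) = X∖∅ = {1, 4, 3, 2}
boundary = {1, 4, 3, 2} ∖ {1, 4, 3, 2} = ∅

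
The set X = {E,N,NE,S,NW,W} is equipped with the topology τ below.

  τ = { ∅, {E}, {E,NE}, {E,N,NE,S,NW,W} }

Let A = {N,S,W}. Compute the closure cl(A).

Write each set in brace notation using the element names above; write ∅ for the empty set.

{N,S,NW,W}

complement {E,NE,NW}; its interior {E,NE}; cl(A) = X∖{E,NE} = {N,S,NW,W}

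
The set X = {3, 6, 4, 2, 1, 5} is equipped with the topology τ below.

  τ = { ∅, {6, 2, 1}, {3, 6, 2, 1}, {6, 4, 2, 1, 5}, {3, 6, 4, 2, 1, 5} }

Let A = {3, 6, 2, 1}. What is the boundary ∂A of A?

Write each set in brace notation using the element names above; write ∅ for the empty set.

U open, U⊆A: ∅, {6, 2, 1}, {3, 6, 2, 1}. int(A) = ⋃ = {3, 6, 2, 1}
X∖A={4, 5}, int(X∖A)=∅, hence cl(A)={3, 6, 4, 2, 1, 5}
∂A: remove int from cl → {4, 5}

{4, 5}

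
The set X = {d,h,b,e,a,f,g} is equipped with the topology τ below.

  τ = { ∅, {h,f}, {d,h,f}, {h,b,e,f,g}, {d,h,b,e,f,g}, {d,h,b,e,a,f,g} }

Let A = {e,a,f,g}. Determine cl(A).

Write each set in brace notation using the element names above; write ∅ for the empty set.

cl via duality: int({d,h,b}) = ∅, so X∖∅ = {d,h,b,e,a,f,g}

{d,h,b,e,a,f,g}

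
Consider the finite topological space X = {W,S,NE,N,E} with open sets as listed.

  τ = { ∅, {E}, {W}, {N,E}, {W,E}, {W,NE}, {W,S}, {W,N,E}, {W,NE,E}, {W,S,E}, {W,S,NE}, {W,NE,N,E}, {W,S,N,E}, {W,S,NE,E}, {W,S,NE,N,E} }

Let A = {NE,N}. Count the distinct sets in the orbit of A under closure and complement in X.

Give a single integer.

4

cl via duality: int({W,S,E}) = {W,S,E}, so X∖{W,S,E} = {NE,N}
Write k for closure, c for complement:
  1. A     = {NE,N}
  2. cA    = {W,S,E}
  3. kcA   = {W,S,NE,N,E}
  4. ckcA  = ∅
applying k or c yields no new set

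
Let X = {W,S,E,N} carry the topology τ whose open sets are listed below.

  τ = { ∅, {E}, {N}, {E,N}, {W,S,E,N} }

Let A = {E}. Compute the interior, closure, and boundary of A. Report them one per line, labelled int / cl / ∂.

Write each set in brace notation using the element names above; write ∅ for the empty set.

int(A) = {E}
cl(A)  = {W,S,E}
∂A     = {W,S}

U open, U⊆A: ∅, {E}. int(A) = ⋃ = {E}
X∖A={W,S,N}, int(X∖A)={N}, hence cl(A)={W,S,E}
∂A: remove int from cl → {W,S}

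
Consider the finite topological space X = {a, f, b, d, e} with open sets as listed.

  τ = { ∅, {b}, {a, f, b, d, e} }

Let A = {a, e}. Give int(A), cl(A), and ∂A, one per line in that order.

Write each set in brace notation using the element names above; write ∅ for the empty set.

int(A) = ∅
cl(A)  = {a, f, d, e}
∂A     = {a, f, d, e}

open subsets of A: ∅; so int(A) = ∅
closure: X∖int(X∖A) = X∖{b} = {a, f, d, e}
∂A = {a, f, d, e} minus ∅ = {a, f, d, e}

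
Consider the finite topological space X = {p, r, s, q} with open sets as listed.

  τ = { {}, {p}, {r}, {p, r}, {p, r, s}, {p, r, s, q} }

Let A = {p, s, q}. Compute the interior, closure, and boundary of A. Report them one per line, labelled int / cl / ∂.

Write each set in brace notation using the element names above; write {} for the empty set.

open subsets of A: {}, {p}; so int(A) = {p}
closure: X∖int(X∖A) = X∖{r} = {p, s, q}
∂A = {p, s, q} minus {p} = {s, q}

int(A) = {p}
cl(A)  = {p, s, q}
∂A     = {s, q}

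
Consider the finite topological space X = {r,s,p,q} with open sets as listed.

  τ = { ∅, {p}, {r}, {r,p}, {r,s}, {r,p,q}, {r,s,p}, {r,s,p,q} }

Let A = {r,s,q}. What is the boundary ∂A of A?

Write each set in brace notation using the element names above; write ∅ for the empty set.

interior: largest open inside A is {r,s} (from ∅, {r}, {r,s})
cl via duality: int({p}) = {p}, so X∖{p} = {r,s,q}
cl∖int = {q}

{q}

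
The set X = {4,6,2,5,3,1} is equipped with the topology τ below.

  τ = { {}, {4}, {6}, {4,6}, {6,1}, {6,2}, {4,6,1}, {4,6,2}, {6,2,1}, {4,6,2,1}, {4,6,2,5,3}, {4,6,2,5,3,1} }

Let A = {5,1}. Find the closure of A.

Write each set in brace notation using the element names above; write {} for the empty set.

{5,3,1}

complement {4,6,2,3}; its interior {4,6,2}; cl(A) = X∖{4,6,2} = {5,3,1}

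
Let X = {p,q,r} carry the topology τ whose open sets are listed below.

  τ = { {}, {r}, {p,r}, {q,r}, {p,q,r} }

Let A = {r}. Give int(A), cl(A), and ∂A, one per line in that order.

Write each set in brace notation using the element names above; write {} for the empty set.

int(A) = {r}
cl(A)  = {p,q,r}
∂A     = {p,q}

interior: largest open inside A is {r} (from {}, {r})
cl via duality: int({p,q}) = {}, so X∖{} = {p,q,r}
cl∖int = {p,q}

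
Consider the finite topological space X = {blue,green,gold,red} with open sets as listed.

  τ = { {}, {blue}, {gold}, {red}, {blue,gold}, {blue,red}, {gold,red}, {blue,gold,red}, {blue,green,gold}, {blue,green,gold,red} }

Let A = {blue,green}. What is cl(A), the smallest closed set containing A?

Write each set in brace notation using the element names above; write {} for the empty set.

{blue,green}

complement {gold,red}; its interior {gold,red}; cl(A) = X∖{gold,red} = {blue,green}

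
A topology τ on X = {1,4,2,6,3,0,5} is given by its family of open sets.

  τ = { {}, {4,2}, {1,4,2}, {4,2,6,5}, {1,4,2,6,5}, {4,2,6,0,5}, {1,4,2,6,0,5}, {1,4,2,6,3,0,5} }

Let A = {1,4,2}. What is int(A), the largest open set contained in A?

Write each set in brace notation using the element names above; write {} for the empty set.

{1,4,2}

opens ⊆ A: {}, {4,2}, {1,4,2}; union → int = {1,4,2}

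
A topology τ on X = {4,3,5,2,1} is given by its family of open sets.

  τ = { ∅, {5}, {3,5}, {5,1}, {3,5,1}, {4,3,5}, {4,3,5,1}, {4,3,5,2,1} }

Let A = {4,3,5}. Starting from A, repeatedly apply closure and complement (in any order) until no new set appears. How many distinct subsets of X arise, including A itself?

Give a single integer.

closure: X∖int(X∖A) = X∖∅ = {4,3,5,2,1}
Let k=closure and c=complement:
  1. A     = {4,3,5}
  2. kA    = {4,3,5,2,1}
  3. cA    = {2,1}
  4. ckA   = ∅
— saturated at 4

4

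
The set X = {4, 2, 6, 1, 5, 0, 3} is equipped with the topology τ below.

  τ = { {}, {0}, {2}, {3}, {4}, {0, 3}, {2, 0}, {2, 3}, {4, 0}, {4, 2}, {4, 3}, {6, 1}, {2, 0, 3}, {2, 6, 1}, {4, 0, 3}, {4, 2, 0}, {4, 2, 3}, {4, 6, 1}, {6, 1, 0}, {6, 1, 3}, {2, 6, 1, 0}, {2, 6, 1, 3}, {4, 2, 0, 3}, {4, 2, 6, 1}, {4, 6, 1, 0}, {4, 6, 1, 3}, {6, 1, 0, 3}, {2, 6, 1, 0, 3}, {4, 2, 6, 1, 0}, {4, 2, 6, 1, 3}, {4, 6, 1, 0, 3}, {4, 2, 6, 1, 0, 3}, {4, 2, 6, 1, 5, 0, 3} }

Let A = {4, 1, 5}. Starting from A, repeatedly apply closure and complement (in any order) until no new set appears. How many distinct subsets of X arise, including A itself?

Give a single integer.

10

cl via duality: int({2, 6, 0, 3}) = {2, 0, 3}, so X∖{2, 0, 3} = {4, 6, 1, 5}
Write k for closure, c for complement:
  1. A     = {4, 1, 5}
  2. kA    = {4, 6, 1, 5}
  3. cA    = {2, 6, 0, 3}
  4. ckA   = {2, 0, 3}
  5. kcA   = {2, 6, 1, 5, 0, 3}
  6. kckA  = {2, 5, 0, 3}
  7. ckcA  = {4}
  8. ckckA = {4, 6, 1}
  9. kckcA = {4, 5}
  10. ckckcA = {2, 6, 1, 0, 3}
applying k or c yields no new set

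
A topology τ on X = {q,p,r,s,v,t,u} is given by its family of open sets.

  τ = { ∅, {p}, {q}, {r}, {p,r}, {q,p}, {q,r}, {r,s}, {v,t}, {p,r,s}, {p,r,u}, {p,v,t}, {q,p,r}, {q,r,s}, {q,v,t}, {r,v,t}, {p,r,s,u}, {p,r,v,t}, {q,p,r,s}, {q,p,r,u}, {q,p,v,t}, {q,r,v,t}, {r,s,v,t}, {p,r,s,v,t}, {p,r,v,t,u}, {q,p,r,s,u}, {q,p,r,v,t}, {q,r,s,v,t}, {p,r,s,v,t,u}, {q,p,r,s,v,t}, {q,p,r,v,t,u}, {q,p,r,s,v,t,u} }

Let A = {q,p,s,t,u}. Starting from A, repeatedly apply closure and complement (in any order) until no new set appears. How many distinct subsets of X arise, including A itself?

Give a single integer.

12

closure: X∖int(X∖A) = X∖{r} = {q,p,s,v,t,u}
Let k=closure and c=complement:
  1. A     = {q,p,s,t,u}
  2. kA    = {q,p,s,v,t,u}
  3. cA    = {r,v}
  4. ckA   = {r}
  5. kcA   = {r,s,v,t,u}
  6. kckA  = {r,s,u}
  7. ckcA  = {q,p}
  8. ckckA = {q,p,v,t}
  9. kckcA = {q,p,u}
  10. kckckA = {q,p,v,t,u}
  11. ckckcA = {r,s,v,t}
  12. ckckckA = {r,s}
— saturated at 12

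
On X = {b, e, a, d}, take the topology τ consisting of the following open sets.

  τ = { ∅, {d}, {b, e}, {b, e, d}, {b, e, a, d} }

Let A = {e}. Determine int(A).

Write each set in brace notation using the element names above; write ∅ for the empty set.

interior: largest open inside A is ∅ (from ∅)

∅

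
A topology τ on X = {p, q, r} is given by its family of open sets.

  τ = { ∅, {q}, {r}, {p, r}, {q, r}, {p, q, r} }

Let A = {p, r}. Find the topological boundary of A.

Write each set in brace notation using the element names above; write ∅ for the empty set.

∅

U open, U⊆A: ∅, {r}, {p, r}. int(A) = ⋃ = {p, r}
X∖A={q}, int(X∖A)={q}, hence cl(A)={p, r}
∂A: remove int from cl → ∅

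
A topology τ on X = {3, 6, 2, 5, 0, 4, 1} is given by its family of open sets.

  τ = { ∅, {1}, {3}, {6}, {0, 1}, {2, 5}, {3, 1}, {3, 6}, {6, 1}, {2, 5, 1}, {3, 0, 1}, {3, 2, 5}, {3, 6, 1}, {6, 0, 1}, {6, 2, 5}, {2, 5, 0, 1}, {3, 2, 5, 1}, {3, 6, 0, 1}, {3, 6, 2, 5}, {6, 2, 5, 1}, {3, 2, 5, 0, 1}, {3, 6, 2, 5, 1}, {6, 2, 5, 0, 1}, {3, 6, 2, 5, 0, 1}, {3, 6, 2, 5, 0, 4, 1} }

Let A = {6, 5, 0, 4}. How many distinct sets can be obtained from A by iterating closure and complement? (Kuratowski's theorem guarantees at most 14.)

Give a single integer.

12

cl via duality: int({3, 2, 1}) = {3, 1}, so X∖{3, 1} = {6, 2, 5, 0, 4}
Write k for closure, c for complement:
  1. A     = {6, 5, 0, 4}
  2. kA    = {6, 2, 5, 0, 4}
  3. cA    = {3, 2, 1}
  4. ckA   = {3, 1}
  5. kcA   = {3, 2, 5, 0, 4, 1}
  6. kckA  = {3, 0, 4, 1}
  7. ckcA  = {6}
  8. ckckA = {6, 2, 5}
  9. kckcA = {6, 4}
  10. kckckA = {6, 2, 5, 4}
  11. ckckcA = {3, 2, 5, 0, 1}
  12. ckckckA = {3, 0, 1}
applying k or c yields no new set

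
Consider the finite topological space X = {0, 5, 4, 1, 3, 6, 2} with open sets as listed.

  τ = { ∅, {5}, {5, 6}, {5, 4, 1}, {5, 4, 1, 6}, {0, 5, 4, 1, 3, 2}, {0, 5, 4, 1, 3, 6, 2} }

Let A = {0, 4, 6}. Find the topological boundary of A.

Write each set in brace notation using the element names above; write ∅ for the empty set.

{0, 4, 1, 3, 6, 2}

U open, U⊆A: ∅. int(A) = ⋃ = ∅
X∖A={5, 1, 3, 2}, int(X∖A)={5}, hence cl(A)={0, 4, 1, 3, 6, 2}
∂A: remove int from cl → {0, 4, 1, 3, 6, 2}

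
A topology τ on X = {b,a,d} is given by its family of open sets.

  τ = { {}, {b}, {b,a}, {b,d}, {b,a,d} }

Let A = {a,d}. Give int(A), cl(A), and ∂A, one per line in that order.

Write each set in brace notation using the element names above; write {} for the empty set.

int(A) = {}
cl(A)  = {a,d}
∂A     = {a,d}

interior: largest open inside A is {} (from {})
cl via duality: int({b}) = {b}, so X∖{b} = {a,d}
cl∖int = {a,d}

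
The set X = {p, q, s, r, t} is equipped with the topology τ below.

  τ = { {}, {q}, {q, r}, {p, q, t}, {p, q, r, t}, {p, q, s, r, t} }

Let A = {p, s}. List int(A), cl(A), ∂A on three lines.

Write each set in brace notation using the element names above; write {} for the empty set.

int(A) = {}
cl(A)  = {p, s, t}
∂A     = {p, s, t}

interior: largest open inside A is {} (from {})
cl via duality: int({q, r, t}) = {q, r}, so X∖{q, r} = {p, s, t}
cl∖int = {p, s, t}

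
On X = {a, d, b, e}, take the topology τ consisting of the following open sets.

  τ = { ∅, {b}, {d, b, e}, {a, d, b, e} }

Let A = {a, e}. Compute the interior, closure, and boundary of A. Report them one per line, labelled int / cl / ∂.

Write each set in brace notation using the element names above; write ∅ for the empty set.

int(A) = ∅
cl(A)  = {a, d, e}
∂A     = {a, d, e}

opens ⊆ A: ∅; union → int = ∅
complement {d, b}; its interior {b}; cl(A) = X∖{b} = {a, d, e}
boundary = {a, d, e} ∖ ∅ = {a, d, e}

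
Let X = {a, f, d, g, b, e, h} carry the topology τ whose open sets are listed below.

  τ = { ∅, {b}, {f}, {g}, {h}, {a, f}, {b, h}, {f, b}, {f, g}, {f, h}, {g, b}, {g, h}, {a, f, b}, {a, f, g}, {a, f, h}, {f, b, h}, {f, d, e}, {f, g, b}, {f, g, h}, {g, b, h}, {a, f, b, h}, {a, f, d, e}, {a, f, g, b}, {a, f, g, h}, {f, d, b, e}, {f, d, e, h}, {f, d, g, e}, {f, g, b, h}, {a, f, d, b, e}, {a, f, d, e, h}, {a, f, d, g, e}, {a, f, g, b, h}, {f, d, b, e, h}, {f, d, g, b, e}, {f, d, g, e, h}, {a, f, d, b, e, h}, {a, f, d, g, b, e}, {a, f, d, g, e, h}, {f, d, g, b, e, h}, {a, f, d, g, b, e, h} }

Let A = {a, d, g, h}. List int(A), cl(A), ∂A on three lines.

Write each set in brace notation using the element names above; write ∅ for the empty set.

opens ⊆ A: ∅, {h}, {g}, {g, h}; union → int = {g, h}
complement {f, b, e}; its interior {f, b}; cl(A) = X∖{f, b} = {a, d, g, e, h}
boundary = {a, d, g, e, h} ∖ {g, h} = {a, d, e}

int(A) = {g, h}
cl(A)  = {a, d, g, e, h}
∂A     = {a, d, e}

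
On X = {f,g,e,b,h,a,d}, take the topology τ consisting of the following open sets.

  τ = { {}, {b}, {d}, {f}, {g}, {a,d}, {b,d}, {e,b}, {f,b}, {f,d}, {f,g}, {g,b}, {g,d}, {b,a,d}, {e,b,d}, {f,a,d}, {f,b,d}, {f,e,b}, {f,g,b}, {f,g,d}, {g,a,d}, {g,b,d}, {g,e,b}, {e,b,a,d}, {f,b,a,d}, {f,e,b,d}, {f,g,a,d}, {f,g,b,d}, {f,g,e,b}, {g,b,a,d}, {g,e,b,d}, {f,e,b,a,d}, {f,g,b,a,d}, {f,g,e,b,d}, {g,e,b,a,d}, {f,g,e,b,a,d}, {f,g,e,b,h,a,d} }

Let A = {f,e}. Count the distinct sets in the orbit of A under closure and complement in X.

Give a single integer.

X∖A={g,b,h,a,d}, int(X∖A)={g,b,a,d}, hence cl(A)={f,e,h}
Orbit (k=closure, c=complement):
  1. A     = {f,e}
  2. kA    = {f,e,h}
  3. cA    = {g,b,h,a,d}
  4. ckA   = {g,b,a,d}
  5. kcA   = {g,e,b,h,a,d}
  6. ckcA  = {f}
  7. kckcA = {f,h}
  8. ckckcA = {g,e,b,a,d}
(closed under both — stop)

8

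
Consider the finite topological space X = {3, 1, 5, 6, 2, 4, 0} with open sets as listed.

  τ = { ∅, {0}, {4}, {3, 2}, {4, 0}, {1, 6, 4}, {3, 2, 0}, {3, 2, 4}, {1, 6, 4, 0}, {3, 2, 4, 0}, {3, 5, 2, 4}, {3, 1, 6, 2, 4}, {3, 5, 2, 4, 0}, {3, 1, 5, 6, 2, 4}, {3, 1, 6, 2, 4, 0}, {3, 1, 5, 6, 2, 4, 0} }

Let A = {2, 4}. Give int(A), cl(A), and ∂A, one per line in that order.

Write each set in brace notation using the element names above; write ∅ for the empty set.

int(A) = {4}
cl(A)  = {3, 1, 5, 6, 2, 4}
∂A     = {3, 1, 5, 6, 2}

U open, U⊆A: ∅, {4}. int(A) = ⋃ = {4}
X∖A={3, 1, 5, 6, 0}, int(X∖A)={0}, hence cl(A)={3, 1, 5, 6, 2, 4}
∂A: remove int from cl → {3, 1, 5, 6, 2}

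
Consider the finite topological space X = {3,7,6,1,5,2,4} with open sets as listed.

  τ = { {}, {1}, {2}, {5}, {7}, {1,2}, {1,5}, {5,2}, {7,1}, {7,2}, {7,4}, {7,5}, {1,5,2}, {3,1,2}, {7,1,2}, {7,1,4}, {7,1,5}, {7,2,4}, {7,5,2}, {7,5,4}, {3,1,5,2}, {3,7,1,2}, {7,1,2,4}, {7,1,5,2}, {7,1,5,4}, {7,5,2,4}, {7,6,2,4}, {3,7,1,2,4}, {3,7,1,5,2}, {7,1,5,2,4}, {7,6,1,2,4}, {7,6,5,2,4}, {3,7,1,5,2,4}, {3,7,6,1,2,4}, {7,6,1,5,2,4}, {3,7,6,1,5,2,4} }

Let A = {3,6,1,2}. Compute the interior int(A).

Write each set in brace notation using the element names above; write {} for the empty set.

{3,1,2}

open subsets of A: {}, {2}, {1}, {1,2}, {3,1,2}; so int(A) = {3,1,2}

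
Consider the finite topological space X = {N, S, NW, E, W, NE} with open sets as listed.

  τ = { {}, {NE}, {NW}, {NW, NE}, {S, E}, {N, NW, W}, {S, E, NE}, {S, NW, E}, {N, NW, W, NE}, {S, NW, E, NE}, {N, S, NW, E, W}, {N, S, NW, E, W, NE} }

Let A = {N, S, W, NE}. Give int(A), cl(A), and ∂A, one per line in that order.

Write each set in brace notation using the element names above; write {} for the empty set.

interior: largest open inside A is {NE} (from {}, {NE})
cl via duality: int({NW, E}) = {NW}, so X∖{NW} = {N, S, E, W, NE}
cl∖int = {N, S, E, W}

int(A) = {NE}
cl(A)  = {N, S, E, W, NE}
∂A     = {N, S, E, W}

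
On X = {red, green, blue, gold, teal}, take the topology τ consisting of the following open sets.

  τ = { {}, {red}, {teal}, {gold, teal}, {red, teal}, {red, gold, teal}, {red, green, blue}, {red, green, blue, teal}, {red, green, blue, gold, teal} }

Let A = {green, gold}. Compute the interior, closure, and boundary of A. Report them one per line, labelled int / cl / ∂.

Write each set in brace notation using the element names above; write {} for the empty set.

int(A) = {}
cl(A)  = {green, blue, gold}
∂A     = {green, blue, gold}

opens ⊆ A: {}; union → int = {}
complement {red, blue, teal}; its interior {red, teal}; cl(A) = X∖{red, teal} = {green, blue, gold}
boundary = {green, blue, gold} ∖ {} = {green, blue, gold}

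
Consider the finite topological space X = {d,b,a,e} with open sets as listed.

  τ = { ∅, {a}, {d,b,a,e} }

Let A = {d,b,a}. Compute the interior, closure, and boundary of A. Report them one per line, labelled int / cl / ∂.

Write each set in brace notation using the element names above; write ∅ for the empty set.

opens ⊆ A: ∅, {a}; union → int = {a}
complement {e}; its interior ∅; cl(A) = X∖∅ = {d,b,a,e}
boundary = {d,b,a,e} ∖ {a} = {d,b,e}

int(A) = {a}
cl(A)  = {d,b,a,e}
∂A     = {d,b,e}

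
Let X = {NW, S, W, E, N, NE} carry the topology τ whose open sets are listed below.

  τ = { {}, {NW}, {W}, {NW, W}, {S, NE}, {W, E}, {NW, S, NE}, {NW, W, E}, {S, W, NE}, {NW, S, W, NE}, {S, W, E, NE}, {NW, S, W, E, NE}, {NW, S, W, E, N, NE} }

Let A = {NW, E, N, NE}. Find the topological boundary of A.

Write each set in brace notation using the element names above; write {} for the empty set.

opens ⊆ A: {}, {NW}; union → int = {NW}
complement {S, W}; its interior {W}; cl(A) = X∖{W} = {NW, S, E, N, NE}
boundary = {NW, S, E, N, NE} ∖ {NW} = {S, E, N, NE}

{S, E, N, NE}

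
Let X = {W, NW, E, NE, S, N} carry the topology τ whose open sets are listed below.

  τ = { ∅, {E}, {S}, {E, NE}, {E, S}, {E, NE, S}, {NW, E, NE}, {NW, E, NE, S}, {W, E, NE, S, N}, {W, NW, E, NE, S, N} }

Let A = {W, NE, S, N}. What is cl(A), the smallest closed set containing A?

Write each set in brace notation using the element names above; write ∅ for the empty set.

{W, NW, NE, S, N}

complement {NW, E}; its interior {E}; cl(A) = X∖{E} = {W, NW, NE, S, N}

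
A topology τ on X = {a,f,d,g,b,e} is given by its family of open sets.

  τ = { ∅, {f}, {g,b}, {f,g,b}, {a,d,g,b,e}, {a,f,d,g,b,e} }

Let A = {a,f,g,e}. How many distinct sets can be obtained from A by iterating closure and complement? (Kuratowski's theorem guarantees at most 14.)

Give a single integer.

closure: X∖int(X∖A) = X∖∅ = {a,f,d,g,b,e}
Let k=closure and c=complement:
  1. A     = {a,f,g,e}
  2. kA    = {a,f,d,g,b,e}
  3. cA    = {d,b}
  4. ckA   = ∅
  5. kcA   = {a,d,g,b,e}
  6. ckcA  = {f}
— saturated at 6

6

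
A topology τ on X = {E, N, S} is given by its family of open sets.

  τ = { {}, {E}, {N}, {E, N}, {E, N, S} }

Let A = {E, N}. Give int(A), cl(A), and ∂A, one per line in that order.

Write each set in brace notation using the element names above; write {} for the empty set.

int(A) = {E, N}
cl(A)  = {E, N, S}
∂A     = {S}

open subsets of A: {}, {E}, {N}, {E, N}; so int(A) = {E, N}
closure: X∖int(X∖A) = X∖{} = {E, N, S}
∂A = {E, N, S} minus {E, N} = {S}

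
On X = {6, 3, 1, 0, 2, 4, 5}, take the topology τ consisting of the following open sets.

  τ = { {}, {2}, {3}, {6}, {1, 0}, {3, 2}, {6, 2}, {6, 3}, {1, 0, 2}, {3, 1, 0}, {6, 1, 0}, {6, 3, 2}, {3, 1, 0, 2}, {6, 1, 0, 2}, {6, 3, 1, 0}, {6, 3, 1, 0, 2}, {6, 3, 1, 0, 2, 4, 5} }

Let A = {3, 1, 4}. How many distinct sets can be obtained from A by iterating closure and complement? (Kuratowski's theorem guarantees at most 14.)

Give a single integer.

cl via duality: int({6, 0, 2, 5}) = {6, 2}, so X∖{6, 2} = {3, 1, 0, 4, 5}
Write k for closure, c for complement:
  1. A     = {3, 1, 4}
  2. kA    = {3, 1, 0, 4, 5}
  3. cA    = {6, 0, 2, 5}
  4. ckA   = {6, 2}
  5. kcA   = {6, 1, 0, 2, 4, 5}
  6. kckA  = {6, 2, 4, 5}
  7. ckcA  = {3}
  8. ckckA = {3, 1, 0}
  9. kckcA = {3, 4, 5}
  10. ckckcA = {6, 1, 0, 2}
applying k or c yields no new set

10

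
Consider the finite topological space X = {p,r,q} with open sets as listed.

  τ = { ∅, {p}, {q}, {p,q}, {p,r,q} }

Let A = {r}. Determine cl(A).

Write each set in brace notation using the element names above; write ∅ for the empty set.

closure: X∖int(X∖A) = X∖{p,q} = {r}

{r}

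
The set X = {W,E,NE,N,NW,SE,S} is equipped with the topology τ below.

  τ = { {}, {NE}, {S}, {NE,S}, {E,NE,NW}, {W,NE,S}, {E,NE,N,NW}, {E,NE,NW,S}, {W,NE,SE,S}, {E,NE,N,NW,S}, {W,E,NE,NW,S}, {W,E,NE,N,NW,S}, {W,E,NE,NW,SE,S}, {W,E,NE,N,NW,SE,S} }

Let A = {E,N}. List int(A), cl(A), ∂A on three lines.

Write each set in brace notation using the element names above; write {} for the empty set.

int(A) = {}
cl(A)  = {E,N,NW}
∂A     = {E,N,NW}

opens ⊆ A: {}; union → int = {}
complement {W,NE,NW,SE,S}; its interior {W,NE,SE,S}; cl(A) = X∖{W,NE,SE,S} = {E,N,NW}
boundary = {E,N,NW} ∖ {} = {E,N,NW}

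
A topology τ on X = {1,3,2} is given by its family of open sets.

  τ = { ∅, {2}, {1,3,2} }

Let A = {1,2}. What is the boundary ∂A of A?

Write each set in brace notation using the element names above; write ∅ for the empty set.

interior: largest open inside A is {2} (from ∅, {2})
cl via duality: int({3}) = ∅, so X∖∅ = {1,3,2}
cl∖int = {1,3}

{1,3}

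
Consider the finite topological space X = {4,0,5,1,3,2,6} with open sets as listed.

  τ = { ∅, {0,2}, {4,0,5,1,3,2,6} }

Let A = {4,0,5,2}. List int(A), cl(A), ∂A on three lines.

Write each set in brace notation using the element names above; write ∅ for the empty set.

U open, U⊆A: ∅, {0,2}. int(A) = ⋃ = {0,2}
X∖A={1,3,6}, int(X∖A)=∅, hence cl(A)={4,0,5,1,3,2,6}
∂A: remove int from cl → {4,5,1,3,6}

int(A) = {0,2}
cl(A)  = {4,0,5,1,3,2,6}
∂A     = {4,5,1,3,6}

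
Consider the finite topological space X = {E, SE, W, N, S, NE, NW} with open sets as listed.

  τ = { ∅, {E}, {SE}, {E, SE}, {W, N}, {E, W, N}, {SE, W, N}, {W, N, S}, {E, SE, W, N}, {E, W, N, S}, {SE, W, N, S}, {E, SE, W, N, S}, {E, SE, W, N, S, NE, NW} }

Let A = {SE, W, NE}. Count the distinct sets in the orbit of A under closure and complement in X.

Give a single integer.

10

X∖A={E, N, S, NW}, int(X∖A)={E}, hence cl(A)={SE, W, N, S, NE, NW}
Orbit (k=closure, c=complement):
  1. A     = {SE, W, NE}
  2. kA    = {SE, W, N, S, NE, NW}
  3. cA    = {E, N, S, NW}
  4. ckA   = {E}
  5. kcA   = {E, W, N, S, NE, NW}
  6. kckA  = {E, NE, NW}
  7. ckcA  = {SE}
  8. ckckA = {SE, W, N, S}
  9. kckcA = {SE, NE, NW}
  10. ckckcA = {E, W, N, S}
(closed under both — stop)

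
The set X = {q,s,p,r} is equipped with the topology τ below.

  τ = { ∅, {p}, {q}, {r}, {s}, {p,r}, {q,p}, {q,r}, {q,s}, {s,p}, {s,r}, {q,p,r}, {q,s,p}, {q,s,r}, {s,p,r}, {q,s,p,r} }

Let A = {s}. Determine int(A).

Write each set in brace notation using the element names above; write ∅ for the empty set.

open subsets of A: ∅, {s}; so int(A) = {s}

{s}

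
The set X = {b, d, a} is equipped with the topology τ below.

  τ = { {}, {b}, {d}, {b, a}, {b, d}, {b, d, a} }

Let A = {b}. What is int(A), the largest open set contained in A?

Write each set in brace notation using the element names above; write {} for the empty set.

U open, U⊆A: {}, {b}. int(A) = ⋃ = {b}

{b}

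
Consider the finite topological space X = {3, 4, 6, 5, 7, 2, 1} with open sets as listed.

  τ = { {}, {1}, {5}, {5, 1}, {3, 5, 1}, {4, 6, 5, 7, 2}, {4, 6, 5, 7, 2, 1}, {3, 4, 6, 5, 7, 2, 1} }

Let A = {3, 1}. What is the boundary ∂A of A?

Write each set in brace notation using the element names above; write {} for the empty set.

{3}

open subsets of A: {}, {1}; so int(A) = {1}
closure: X∖int(X∖A) = X∖{4, 6, 5, 7, 2} = {3, 1}
∂A = {3, 1} minus {1} = {3}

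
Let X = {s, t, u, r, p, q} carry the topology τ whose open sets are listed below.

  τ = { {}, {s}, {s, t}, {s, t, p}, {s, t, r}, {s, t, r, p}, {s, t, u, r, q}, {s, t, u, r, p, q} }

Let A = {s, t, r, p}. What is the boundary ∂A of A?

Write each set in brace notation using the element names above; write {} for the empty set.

open subsets of A: {}, {s}, {s, t}, {s, t, p}, {s, t, r}, {s, t, r, p}; so int(A) = {s, t, r, p}
closure: X∖int(X∖A) = X∖{} = {s, t, u, r, p, q}
∂A = {s, t, u, r, p, q} minus {s, t, r, p} = {u, q}

{u, q}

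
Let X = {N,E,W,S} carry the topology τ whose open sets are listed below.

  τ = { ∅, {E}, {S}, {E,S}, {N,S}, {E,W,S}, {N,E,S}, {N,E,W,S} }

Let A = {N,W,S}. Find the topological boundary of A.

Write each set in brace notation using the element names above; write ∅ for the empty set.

{W}

opens ⊆ A: ∅, {S}, {N,S}; union → int = {N,S}
complement {E}; its interior {E}; cl(A) = X∖{E} = {N,W,S}
boundary = {N,W,S} ∖ {N,S} = {W}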